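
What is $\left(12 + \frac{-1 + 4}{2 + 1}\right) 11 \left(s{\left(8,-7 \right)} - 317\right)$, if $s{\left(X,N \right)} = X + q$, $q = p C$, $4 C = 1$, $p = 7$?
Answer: $- \frac{175747}{4} \approx -43937.0$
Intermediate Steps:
$C = \frac{1}{4}$ ($C = \frac{1}{4} \cdot 1 = \frac{1}{4} \approx 0.25$)
$q = \frac{7}{4}$ ($q = 7 \cdot \frac{1}{4} = \frac{7}{4} \approx 1.75$)
$s{\left(X,N \right)} = \frac{7}{4} + X$ ($s{\left(X,N \right)} = X + \frac{7}{4} = \frac{7}{4} + X$)
$\left(12 + \frac{-1 + 4}{2 + 1}\right) 11 \left(s{\left(8,-7 \right)} - 317\right) = \left(12 + \frac{-1 + 4}{2 + 1}\right) 11 \left(\left(\frac{7}{4} + 8\right) - 317\right) = \left(12 + \frac{3}{3}\right) 11 \left(\frac{39}{4} - 317\right) = \left(12 + 3 \cdot \frac{1}{3}\right) 11 \left(- \frac{1229}{4}\right) = \left(12 + 1\right) 11 \left(- \frac{1229}{4}\right) = 13 \cdot 11 \left(- \frac{1229}{4}\right) = 143 \left(- \frac{1229}{4}\right) = - \frac{175747}{4}$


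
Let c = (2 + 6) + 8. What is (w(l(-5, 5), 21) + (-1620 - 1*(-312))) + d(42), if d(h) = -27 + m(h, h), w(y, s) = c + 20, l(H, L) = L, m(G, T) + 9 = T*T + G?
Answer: 498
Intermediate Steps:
m(G, T) = -9 + G + T**2 (m(G, T) = -9 + (T*T + G) = -9 + (T**2 + G) = -9 + (G + T**2) = -9 + G + T**2)
c = 16 (c = 8 + 8 = 16)
w(y, s) = 36 (w(y, s) = 16 + 20 = 36)
d(h) = -36 + h + h**2 (d(h) = -27 + (-9 + h + h**2) = -36 + h + h**2)
(w(l(-5, 5), 21) + (-1620 - 1*(-312))) + d(42) = (36 + (-1620 - 1*(-312))) + (-36 + 42 + 42**2) = (36 + (-1620 + 312)) + (-36 + 42 + 1764) = (36 - 1308) + 1770 = -1272 + 1770 = 498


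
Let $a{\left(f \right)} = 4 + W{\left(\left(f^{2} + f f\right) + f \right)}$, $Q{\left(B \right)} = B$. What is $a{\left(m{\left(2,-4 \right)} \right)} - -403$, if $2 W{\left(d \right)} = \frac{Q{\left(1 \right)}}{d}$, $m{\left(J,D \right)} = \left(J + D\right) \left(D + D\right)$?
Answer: $\frac{429793}{1056} \approx 407.0$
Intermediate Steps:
$m{\left(J,D \right)} = 2 D \left(D + J\right)$ ($m{\left(J,D \right)} = \left(D + J\right) 2 D = 2 D \left(D + J\right)$)
$W{\left(d \right)} = \frac{1}{2 d}$ ($W{\left(d \right)} = \frac{1 \frac{1}{d}}{2} = \frac{1}{2 d}$)
$a{\left(f \right)} = 4 + \frac{1}{2 \left(f + 2 f^{2}\right)}$ ($a{\left(f \right)} = 4 + \frac{1}{2 \left(\left(f^{2} + f f\right) + f\right)} = 4 + \frac{1}{2 \left(\left(f^{2} + f^{2}\right) + f\right)} = 4 + \frac{1}{2 \left(2 f^{2} + f\right)} = 4 + \frac{1}{2 \left(f + 2 f^{2}\right)}$)
$a{\left(m{\left(2,-4 \right)} \right)} - -403 = \frac{1 + 8 \cdot 2 \left(-4\right) \left(-4 + 2\right) \left(1 + 2 \cdot 2 \left(-4\right) \left(-4 + 2\right)\right)}{2 \cdot 2 \left(-4\right) \left(-4 + 2\right) \left(1 + 2 \cdot 2 \left(-4\right) \left(-4 + 2\right)\right)} - -403 = \frac{1 + 8 \cdot 2 \left(-4\right) \left(-2\right) \left(1 + 2 \cdot 2 \left(-4\right) \left(-2\right)\right)}{2 \cdot 2 \left(-4\right) \left(-2\right) \left(1 + 2 \cdot 2 \left(-4\right) \left(-2\right)\right)} + 403 = \frac{1 + 8 \cdot 16 \left(1 + 2 \cdot 16\right)}{2 \cdot 16 \left(1 + 2 \cdot 16\right)} + 403 = \frac{1}{2} \cdot \frac{1}{16} \frac{1}{1 + 32} \left(1 + 8 \cdot 16 \left(1 + 32\right)\right) + 403 = \frac{1}{2} \cdot \frac{1}{16} \cdot \frac{1}{33} \left(1 + 8 \cdot 16 \cdot 33\right) + 403 = \frac{1}{2} \cdot \frac{1}{16} \cdot \frac{1}{33} \left(1 + 4224\right) + 403 = \frac{1}{2} \cdot \frac{1}{16} \cdot \frac{1}{33} \cdot 4225 + 403 = \frac{4225}{1056} + 403 = \frac{429793}{1056}$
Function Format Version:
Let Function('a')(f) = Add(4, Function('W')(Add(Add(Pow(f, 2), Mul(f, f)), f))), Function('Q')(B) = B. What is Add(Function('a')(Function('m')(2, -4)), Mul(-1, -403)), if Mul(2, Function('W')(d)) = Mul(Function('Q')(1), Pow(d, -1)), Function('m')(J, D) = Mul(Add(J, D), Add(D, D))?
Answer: Rational(429793, 1056) ≈ 407.00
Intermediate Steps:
Function('m')(J, D) = Mul(2, D, Add(D, J)) (Function('m')(J, D) = Mul(Add(D, J), Mul(2, D)) = Mul(2, D, Add(D, J)))
Function('W')(d) = Mul(Rational(1, 2), Pow(d, -1)) (Function('W')(d) = Mul(Rational(1, 2), Mul(1, Pow(d, -1))) = Mul(Rational(1, 2), Pow(d, -1)))
Function('a')(f) = Add(4, Mul(Rational(1, 2), Pow(Add(f, Mul(2, Pow(f, 2))), -1))) (Function('a')(f) = Add(4, Mul(Rational(1, 2), Pow(Add(Add(Pow(f, 2), Mul(f, f)), f), -1))) = Add(4, Mul(Rational(1, 2), Pow(Add(Add(Pow(f, 2), Pow(f, 2)), f), -1))) = Add(4, Mul(Rational(1, 2), Pow(Add(Mul(2, Pow(f, 2)), f), -1))) = Add(4, Mul(Rational(1, 2), Pow(Add(f, Mul(2, Pow(f, 2))), -1))))
Add(Function('a')(Function('m')(2, -4)), Mul(-1, -403)) = Add(Mul(Rational(1, 2), Pow(Mul(2, -4, Add(-4, 2)), -1), Pow(Add(1, Mul(2, Mul(2, -4, Add(-4, 2)))), -1), Add(1, Mul(8, Mul(2, -4, Add(-4, 2)), Add(1, Mul(2, Mul(2, -4, Add(-4, 2))))))), Mul(-1, -403)) = Add(Mul(Rational(1, 2), Pow(Mul(2, -4, -2), -1), Pow(Add(1, Mul(2, Mul(2, -4, -2))), -1), Add(1, Mul(8, Mul(2, -4, -2), Add(1, Mul(2, Mul(2, -4, -2)))))), 403) = Add(Mul(Rational(1, 2), Pow(16, -1), Pow(Add(1, Mul(2, 16)), -1), Add(1, Mul(8, 16, Add(1, Mul(2, 16))))), 403) = Add(Mul(Rational(1, 2), Rational(1, 16), Pow(Add(1, 32), -1), Add(1, Mul(8, 16, Add(1, 32)))), 403) = Add(Mul(Rational(1, 2), Rational(1, 16), Pow(33, -1), Add(1, Mul(8, 16, 33))), 403) = Add(Mul(Rational(1, 2), Rational(1, 16), Rational(1, 33), Add(1, 4224)), 403) = Add(Mul(Rational(1, 2), Rational(1, 16), Rational(1, 33), 4225), 403) = Add(Rational(4225, 1056), 403) = Rational(429793, 1056)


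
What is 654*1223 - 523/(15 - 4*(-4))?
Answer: 24794579/31 ≈ 7.9983e+5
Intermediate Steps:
654*1223 - 523/(15 - 4*(-4)) = 799842 - 523/(15 + 16) = 799842 - 523/31 = 24794579/31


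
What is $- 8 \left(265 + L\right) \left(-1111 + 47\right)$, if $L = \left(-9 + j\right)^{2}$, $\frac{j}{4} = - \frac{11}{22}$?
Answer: $3285632$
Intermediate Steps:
$j = -2$ ($j = 4 \left(- \frac{11}{22}\right) = 4 \left(\left(-11\right) \frac{1}{22}\right) = 4 \left(- \frac{1}{2}\right) = -2$)
$L = 121$ ($L = \left(-9 - 2\right)^{2} = \left(-11\right)^{2} = 121$)
$- 8 \left(265 + L\right) \left(-1111 + 47\right) = - 8 \left(265 + 121\right) \left(-1111 + 47\right) = - 8 \cdot 386 \left(-1064\right) = \left(-8\right) \left(-410704\right) = 3285632$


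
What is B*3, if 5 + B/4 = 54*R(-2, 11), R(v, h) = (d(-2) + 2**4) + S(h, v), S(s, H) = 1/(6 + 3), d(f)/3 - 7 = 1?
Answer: 25932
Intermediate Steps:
d(f) = 24 (d(f) = 21 + 3*1 = 21 + 3 = 24)
S(s, H) = 1/9
R(v, h) = 361/9 (R(v, h) = (24 + 2**4) + 1/9 = (24 + 16) + 1/9 = 40 + 1/9 = 361/9)
B = 8644 (B = -20 + 4*(54*(361/9)) = -20 + 4*2166 = -20 + 8664 = 8644)
B*3 = 8644*3 = 25932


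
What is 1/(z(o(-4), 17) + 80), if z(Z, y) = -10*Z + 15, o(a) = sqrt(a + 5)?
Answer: 1/85 ≈ 0.011765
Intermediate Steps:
o(a) = sqrt(5 + a)
z(Z, y) = 15 - 10*Z
1/(z(o(-4), 17) + 80) = 1/((15 - 10*sqrt(5 - 4)) + 80) = 1/((15 - 10*sqrt(1)) + 80) = 1/((15 - 10*1) + 80) = 1/((15 - 10) + 80) = 1/(5 + 80) = 1/85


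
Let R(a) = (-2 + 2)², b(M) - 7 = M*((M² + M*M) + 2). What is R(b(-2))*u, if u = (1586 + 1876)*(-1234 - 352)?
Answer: 0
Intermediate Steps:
b(M) = 7 + M*(2 + 2*M²) (b(M) = 7 + M*((M² + M*M) + 2) = 7 + M*((M² + M²) + 2) = 7 + M*(2*M² + 2) = 7 + M*(2 + 2*M²))
u = -5490732 (u = 3462*(-1586) = -5490732)
R(a) = 0 (R(a) = 0² = 0)
R(b(-2))*u = 0*(-5490732) = 0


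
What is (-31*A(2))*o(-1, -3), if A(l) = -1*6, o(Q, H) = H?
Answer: -558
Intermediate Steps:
A(l) = -6
(-31*A(2))*o(-1, -3) = -31*(-6)*(-3) = 186*(-3) = -558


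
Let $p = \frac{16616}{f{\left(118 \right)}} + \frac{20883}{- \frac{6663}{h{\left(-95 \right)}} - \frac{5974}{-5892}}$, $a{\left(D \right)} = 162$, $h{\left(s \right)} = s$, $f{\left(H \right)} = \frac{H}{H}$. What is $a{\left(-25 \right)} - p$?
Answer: $- \frac{333492418412}{19912963} \approx -16748.0$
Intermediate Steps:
$f{\left(H \right)} = 1$
$p = \frac{336718318418}{19912963}$ ($p = \frac{16616}{1} + \frac{20883}{- \frac{6663}{-95} - \frac{5974}{-5892}} = 16616 \cdot 1 + \frac{20883}{\left(-6663\right) \left(- \frac{1}{95}\right) - - \frac{2987}{2946}} = 16616 + \frac{20883}{\frac{6663}{95} + \frac{2987}{2946}} = 16616 + \frac{20883}{\frac{19912963}{279870}} = 16616 + 20883 \cdot \frac{279870}{19912963} = 16616 + \frac{5844525210}{19912963} = \frac{336718318418}{19912963} \approx 16910.0$)
$a{\left(-25 \right)} - p = 162 - \frac{336718318418}{19912963} = - \frac{333492418412}{19912963}$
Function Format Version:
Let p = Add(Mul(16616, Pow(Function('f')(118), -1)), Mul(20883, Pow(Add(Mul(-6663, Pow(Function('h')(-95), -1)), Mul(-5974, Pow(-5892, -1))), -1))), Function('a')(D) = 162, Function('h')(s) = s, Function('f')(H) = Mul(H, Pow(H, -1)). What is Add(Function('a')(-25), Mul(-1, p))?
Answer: Rational(-333492418412, 19912963) ≈ -16748.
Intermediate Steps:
Function('f')(H) = 1
p = Rational(336718318418, 19912963) (p = Add(Mul(16616, Pow(1, -1)), Mul(20883, Pow(Add(Mul(-6663, Pow(-95, -1)), Mul(-5974, Pow(-5892, -1))), -1))) = Add(Mul(16616, 1), Mul(20883, Pow(Add(Mul(-6663, Rational(-1, 95)), Mul(-5974, Rational(-1, 5892))), -1))) = Add(16616, Mul(20883, Pow(Add(Rational(6663, 95), Rational(2987, 2946)), -1))) = Add(16616, Mul(20883, Pow(Rational(19912963, 279870), -1))) = Add(16616, Mul(20883, Rational(279870, 19912963))) = Add(16616, Rational(5844525210, 19912963)) = Rational(336718318418, 19912963) ≈ 16910.)
Add(Function('a')(-25), Mul(-1, p)) = Add(162, Mul(-1, Rational(336718318418, 19912963))) = Add(162, Rational(-336718318418, 19912963)) = Rational(-333492418412, 19912963)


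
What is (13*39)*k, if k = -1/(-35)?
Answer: 507/35 ≈ 14.486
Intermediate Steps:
k = 1/35 (k = -1*(-1/35) = 1/35 ≈ 0.028571)
(13*39)*k = (13*39)*(1/35) = 507*(1/35) = 507/35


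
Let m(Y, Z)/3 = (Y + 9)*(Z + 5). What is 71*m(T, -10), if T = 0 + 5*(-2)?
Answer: 1065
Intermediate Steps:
T = -10 (T = 0 - 10 = -10)
m(Y, Z) = 3*(5 + Z)*(9 + Y) (m(Y, Z) = 3*((Y + 9)*(Z + 5)) = 3*((9 + Y)*(5 + Z)) = 3*((5 + Z)*(9 + Y)) = 3*(5 + Z)*(9 + Y))
71*m(T, -10) = 71*(135 + 15*(-10) + 27*(-10) + 3*(-10)*(-10)) = 71*(135 - 150 - 270 + 300) = 71*15 = 1065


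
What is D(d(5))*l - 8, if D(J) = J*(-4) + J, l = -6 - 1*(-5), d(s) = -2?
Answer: -14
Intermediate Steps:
l = -1 (l = -6 + 5 = -1)
D(J) = -3*J (D(J) = -4*J + J = -3*J)
D(d(5))*l - 8 = -3*(-2)*(-1) - 8 = 6*(-1) - 8 = -6 - 8 = -14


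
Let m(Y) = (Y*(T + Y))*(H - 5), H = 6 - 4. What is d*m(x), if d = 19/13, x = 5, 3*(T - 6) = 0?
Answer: -3135/13 ≈ -241.15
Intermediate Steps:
T = 6 (T = 6 + (⅓)*0 = 6 + 0 = 6)
H = 2
m(Y) = -3*Y*(6 + Y) (m(Y) = (Y*(6 + Y))*(2 - 5) = (Y*(6 + Y))*(-3) = -3*Y*(6 + Y))
d = 19/13 (d = 19*(1/13) = 19/13 ≈ 1.4615)
d*m(x) = 19*(-3*5*(6 + 5))/13 = 19*(-3*5*11)/13 = (19/13)*(-165) = -3135/13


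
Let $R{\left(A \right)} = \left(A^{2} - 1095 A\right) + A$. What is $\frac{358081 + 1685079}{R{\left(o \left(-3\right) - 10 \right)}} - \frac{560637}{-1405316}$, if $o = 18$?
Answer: $\frac{8275100477}{295882896} \approx 27.967$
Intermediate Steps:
$R{\left(A \right)} = A^{2} - 1094 A$
$\frac{358081 + 1685079}{R{\left(o \left(-3\right) - 10 \right)}} - \frac{560637}{-1405316} = \frac{358081 + 1685079}{\left(18 \left(-3\right) - 10\right) \left(-1094 + \left(18 \left(-3\right) - 10\right)\right)} - \frac{560637}{-1405316} = \frac{2043160}{\left(-54 - 10\right) \left(-1094 - 64\right)} - - \frac{50967}{127756} = \frac{2043160}{\left(-64\right) \left(-1094 - 64\right)} + \frac{50967}{127756} = \frac{2043160}{\left(-64\right) \left(-1158\right)} + \frac{50967}{127756} = \frac{2043160}{74112} + \frac{50967}{127756} = 2043160 \cdot \frac{1}{74112} + \frac{50967}{127756} = \frac{255395}{9264} + \frac{50967}{127756} = \frac{8275100477}{295882896}$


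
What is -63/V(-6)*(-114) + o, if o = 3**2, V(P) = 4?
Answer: 3609/2 ≈ 1804.5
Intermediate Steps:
o = 9
-63/V(-6)*(-114) + o = -63/4*(-114) + 9 = 3591/2 + 9 = 3609/2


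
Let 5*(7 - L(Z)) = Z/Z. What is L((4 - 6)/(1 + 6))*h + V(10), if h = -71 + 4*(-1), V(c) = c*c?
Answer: -410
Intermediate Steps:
V(c) = c²
L(Z) = 34/5 (L(Z) = 7 - Z/(5*Z) = 7 - ⅕*1 = 7 - ⅕ = 34/5)
h = -75 (h = -71 - 4 = -75)
L((4 - 6)/(1 + 6))*h + V(10) = (34/5)*(-75) + 10² = -510 + 100 = -410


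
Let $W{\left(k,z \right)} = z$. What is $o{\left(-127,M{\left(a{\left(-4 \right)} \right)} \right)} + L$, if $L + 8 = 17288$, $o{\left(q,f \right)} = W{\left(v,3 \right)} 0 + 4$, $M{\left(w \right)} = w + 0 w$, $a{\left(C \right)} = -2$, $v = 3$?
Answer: $17284$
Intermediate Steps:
$M{\left(w \right)} = w$ ($M{\left(w \right)} = w + 0 = w$)
$o{\left(q,f \right)} = 4$ ($o{\left(q,f \right)} = 3 \cdot 0 + 4 = 0 + 4 = 4$)
$L = 17280$ ($L = -8 + 17288 = 17280$)
$o{\left(-127,M{\left(a{\left(-4 \right)} \right)} \right)} + L = 4 + 17280 = 17284$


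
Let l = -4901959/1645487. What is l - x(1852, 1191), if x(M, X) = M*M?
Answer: -5643867345207/1645487 ≈ -3.4299e+6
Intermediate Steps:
x(M, X) = M²
l = -4901959/1645487 (l = -4901959*1/1645487 = -4901959/1645487 ≈ -2.9790)
l - x(1852, 1191) = -4901959/1645487 - 1*1852² = -4901959/1645487 - 1*3429904 = -4901959/1645487 - 3429904 = -5643867345207/1645487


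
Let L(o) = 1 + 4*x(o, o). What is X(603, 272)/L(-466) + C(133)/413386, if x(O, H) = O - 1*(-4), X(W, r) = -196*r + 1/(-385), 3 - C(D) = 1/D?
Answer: 80605598077622/2792588817865 ≈ 28.864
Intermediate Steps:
C(D) = 3 - 1/D
X(W, r) = -1/385 - 196*r (X(W, r) = -196*r - 1/385 = -1/385 - 196*r)
x(O, H) = 4 + O (x(O, H) = O + 4 = 4 + O)
L(o) = 17 + 4*o (L(o) = 1 + 4*(4 + o) = 1 + (16 + 4*o) = 17 + 4*o)
X(603, 272)/L(-466) + C(133)/413386 = (-1/385 - 196*272)/(17 + 4*(-466)) + (3 - 1/133)/413386 = (-1/385 - 53312)/(17 - 1864) + (3 - 1*1/133)*(1/413386) = -20525121/385/(-1847) + (3 - 1/133)*(1/413386) = -20525121/385*(-1/1847) + (398/133)*(1/413386) = 20525121/711095 + 199/27490169 = 80605598077622/2792588817865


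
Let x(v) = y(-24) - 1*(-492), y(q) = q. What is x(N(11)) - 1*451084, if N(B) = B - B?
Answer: -450616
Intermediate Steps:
N(B) = 0
x(v) = 468 (x(v) = -24 - 1*(-492) = -24 + 492 = 468)
x(N(11)) - 1*451084 = 468 - 1*451084 = 468 - 451084 = -450616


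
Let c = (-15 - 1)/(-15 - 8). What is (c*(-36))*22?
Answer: -12672/23 ≈ -550.96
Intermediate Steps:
c = 16/23 (c = -16/(-23) = -16*(-1/23) = 16/23 ≈ 0.69565)
(c*(-36))*22 = ((16/23)*(-36))*22 = -576/23*22 = -12672/23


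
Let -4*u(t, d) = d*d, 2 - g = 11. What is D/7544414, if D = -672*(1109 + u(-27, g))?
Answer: -365820/3772207 ≈ -0.096978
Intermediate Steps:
g = -9 (g = 2 - 1*11 = 2 - 11 = -9)
u(t, d) = -d²/4 (u(t, d) = -d*d/4 = -d²/4)
D = -731640 (D = -672*(1109 - ¼*(-9)²) = -672*(1109 - ¼*81) = -672*(1109 - 81/4) = -672*4355/4 = -731640)
D/7544414 = -731640/7544414 = -731640*1/7544414 = -365820/3772207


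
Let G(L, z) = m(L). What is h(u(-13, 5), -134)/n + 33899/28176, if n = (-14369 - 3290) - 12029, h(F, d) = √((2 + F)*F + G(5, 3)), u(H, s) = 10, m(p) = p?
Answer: 33899/28176 - 5*√5/29688 ≈ 1.2027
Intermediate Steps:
G(L, z) = L
h(F, d) = √(5 + F*(2 + F)) (h(F, d) = √((2 + F)*F + 5) = √(F*(2 + F) + 5) = √(5 + F*(2 + F)))
n = -29688 (n = -17659 - 12029 = -29688)
h(u(-13, 5), -134)/n + 33899/28176 = √(5 + 10² + 2*10)/(-29688) + 33899/28176 = √(5 + 100 + 20)*(-1/29688) + 33899*(1/28176) = √125*(-1/29688) + 33899/28176 = (5*√5)*(-1/29688) + 33899/28176 = -5*√5/29688 + 33899/28176 = 33899/28176 - 5*√5/29688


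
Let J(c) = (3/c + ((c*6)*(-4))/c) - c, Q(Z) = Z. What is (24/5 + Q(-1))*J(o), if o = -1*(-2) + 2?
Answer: -2071/20 ≈ -103.55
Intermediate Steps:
o = 4 (o = 2 + 2 = 4)
J(c) = -24 - c + 3/c (J(c) = (3/c + ((6*c)*(-4))/c) - c = (3/c + (-24*c)/c) - c = (3/c - 24) - c = (-24 + 3/c) - c = -24 - c + 3/c)
(24/5 + Q(-1))*J(o) = (24/5 - 1)*(-24 - 1*4 + 3/4) = (24*(⅕) - 1)*(-24 - 4 + 3*(¼)) = (24/5 - 1)*(-24 - 4 + ¾) = (19/5)*(-109/4) = -2071/20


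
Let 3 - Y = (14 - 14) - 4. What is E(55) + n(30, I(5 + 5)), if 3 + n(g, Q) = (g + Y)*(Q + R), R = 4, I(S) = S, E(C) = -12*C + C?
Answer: -90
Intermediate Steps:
E(C) = -11*C
Y = 7 (Y = 3 - ((14 - 14) - 4) = 3 - (0 - 4) = 3 - 1*(-4) = 3 + 4 = 7)
n(g, Q) = -3 + (4 + Q)*(7 + g) (n(g, Q) = -3 + (g + 7)*(Q + 4) = -3 + (7 + g)*(4 + Q) = -3 + (4 + Q)*(7 + g))
E(55) + n(30, I(5 + 5)) = -11*55 + (25 + 4*30 + 7*(5 + 5) + (5 + 5)*30) = -605 + (25 + 120 + 7*10 + 10*30) = -605 + (25 + 120 + 70 + 300) = -605 + 515 = -90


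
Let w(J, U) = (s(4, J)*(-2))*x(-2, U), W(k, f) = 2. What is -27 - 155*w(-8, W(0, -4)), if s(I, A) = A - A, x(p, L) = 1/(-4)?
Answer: -27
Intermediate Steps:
x(p, L) = -¼
s(I, A) = 0
w(J, U) = 0 (w(J, U) = (0*(-2))*(-¼) = 0*(-¼) = 0)
-27 - 155*w(-8, W(0, -4)) = -27 - 155*0 = -27 + 0 = -27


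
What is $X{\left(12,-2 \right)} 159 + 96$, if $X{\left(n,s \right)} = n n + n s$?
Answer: $19176$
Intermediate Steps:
$X{\left(n,s \right)} = n^{2} + n s$
$X{\left(12,-2 \right)} 159 + 96 = 12 \left(12 - 2\right) 159 + 96 = 12 \cdot 10 \cdot 159 + 96 = 120 \cdot 159 + 96 = 19080 + 96 = 19176$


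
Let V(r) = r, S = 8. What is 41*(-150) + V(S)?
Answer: -6142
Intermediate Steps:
41*(-150) + V(S) = 41*(-150) + 8 = -6150 + 8 = -6142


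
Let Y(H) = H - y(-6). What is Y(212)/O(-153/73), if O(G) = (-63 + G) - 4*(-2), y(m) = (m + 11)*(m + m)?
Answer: -2482/521 ≈ -4.7639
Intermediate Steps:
y(m) = 2*m*(11 + m) (y(m) = (11 + m)*(2*m) = 2*m*(11 + m))
O(G) = -55 + G (O(G) = (-63 + G) + 8 = -55 + G)
Y(H) = 60 + H (Y(H) = H - 2*(-6)*(11 - 6) = H - 2*(-6)*5 = H - 1*(-60) = H + 60 = 60 + H)
Y(212)/O(-153/73) = (60 + 212)/(-55 - 153/73) = 272/(-55 - 153*1/73) = 272/(-55 - 153/73) = 272/(-4168/73) = 272*(-73/4168) = -2482/521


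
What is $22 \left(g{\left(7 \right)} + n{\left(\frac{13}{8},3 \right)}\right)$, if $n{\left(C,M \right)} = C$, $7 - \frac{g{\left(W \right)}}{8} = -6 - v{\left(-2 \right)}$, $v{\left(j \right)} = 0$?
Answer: $\frac{9295}{4} \approx 2323.8$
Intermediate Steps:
$g{\left(W \right)} = 104$ ($g{\left(W \right)} = 56 - 8 \left(-6 - 0\right) = 56 - 8 \left(-6 + 0\right) = 56 - -48 = 56 + 48 = 104$)
$22 \left(g{\left(7 \right)} + n{\left(\frac{13}{8},3 \right)}\right) = 22 \left(104 + \frac{13}{8}\right) = 22 \cdot \frac{845}{8} = \frac{9295}{4}$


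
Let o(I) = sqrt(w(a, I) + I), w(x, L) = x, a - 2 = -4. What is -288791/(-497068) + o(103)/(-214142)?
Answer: 288791/497068 - sqrt(101)/214142 ≈ 0.58094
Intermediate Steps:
a = -2 (a = 2 - 4 = -2)
o(I) = sqrt(-2 + I)
-288791/(-497068) + o(103)/(-214142) = -288791/(-497068) + sqrt(-2 + 103)/(-214142) = -288791*(-1/497068) + sqrt(101)*(-1/214142) = 288791/497068 - sqrt(101)/214142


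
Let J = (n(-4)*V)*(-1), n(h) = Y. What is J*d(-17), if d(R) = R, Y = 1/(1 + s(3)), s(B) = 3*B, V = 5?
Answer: 17/2 ≈ 8.5000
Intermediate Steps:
Y = ⅒ (Y = 1/(1 + 3*3) = 1/(1 + 9) = 1/10 = ⅒ ≈ 0.10000)
n(h) = ⅒
J = -½ (J = ((⅒)*5)*(-1) = (½)*(-1) = -½ ≈ -0.50000)
J*d(-17) = -½*(-17) = 17/2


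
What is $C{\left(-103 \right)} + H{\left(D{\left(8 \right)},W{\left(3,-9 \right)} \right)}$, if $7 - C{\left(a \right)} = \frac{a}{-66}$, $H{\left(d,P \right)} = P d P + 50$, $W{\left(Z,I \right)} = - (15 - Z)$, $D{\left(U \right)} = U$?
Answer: $\frac{79691}{66} \approx 1207.4$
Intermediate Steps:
$W{\left(Z,I \right)} = -15 + Z$
$H{\left(d,P \right)} = 50 + d P^{2}$ ($H{\left(d,P \right)} = d P^{2} + 50 = 50 + d P^{2}$)
$C{\left(a \right)} = 7 + \frac{a}{66}$ ($C{\left(a \right)} = 7 - \frac{a}{-66} = 7 - a \left(- \frac{1}{66}\right) = 7 - - \frac{a}{66} = 7 + \frac{a}{66}$)
$C{\left(-103 \right)} + H{\left(D{\left(8 \right)},W{\left(3,-9 \right)} \right)} = \left(7 + \frac{1}{66} \left(-103\right)\right) + \left(50 + 8 \left(-15 + 3\right)^{2}\right) = \left(7 - \frac{103}{66}\right) + \left(50 + 8 \left(-12\right)^{2}\right) = \frac{359}{66} + \left(50 + 8 \cdot 144\right) = \frac{359}{66} + \left(50 + 1152\right) = \frac{359}{66} + 1202 = \frac{79691}{66}$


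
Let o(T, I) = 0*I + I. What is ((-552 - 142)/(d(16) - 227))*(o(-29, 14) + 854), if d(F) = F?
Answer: 602392/211 ≈ 2854.9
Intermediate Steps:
o(T, I) = I (o(T, I) = 0 + I = I)
((-552 - 142)/(d(16) - 227))*(o(-29, 14) + 854) = ((-552 - 142)/(16 - 227))*(14 + 854) = -694/(-211)*868 = -694*(-1/211)*868 = (694/211)*868 = 602392/211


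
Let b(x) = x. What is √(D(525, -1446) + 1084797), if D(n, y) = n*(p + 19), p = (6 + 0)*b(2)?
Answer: 4*√68817 ≈ 1049.3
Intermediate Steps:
p = 12 (p = (6 + 0)*2 = 6*2 = 12)
D(n, y) = 31*n (D(n, y) = n*(12 + 19) = n*31 = 31*n)
√(D(525, -1446) + 1084797) = √(31*525 + 1084797) = √(16275 + 1084797) = √1101072 = 4*√68817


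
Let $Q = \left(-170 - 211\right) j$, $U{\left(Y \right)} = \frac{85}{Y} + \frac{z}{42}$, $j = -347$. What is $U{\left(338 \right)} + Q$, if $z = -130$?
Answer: $\frac{938385101}{7098} \approx 1.322 \cdot 10^{5}$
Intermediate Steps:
$U{\left(Y \right)} = - \frac{65}{21} + \frac{85}{Y}$ ($U{\left(Y \right)} = \frac{85}{Y} - \frac{130}{42} = \frac{85}{Y} - \frac{65}{21} = - \frac{65}{21} + \frac{85}{Y}$)
$Q = 132207$ ($Q = \left(-170 - 211\right) \left(-347\right) = \left(-381\right) \left(-347\right) = 132207$)
$U{\left(338 \right)} + Q = \left(- \frac{65}{21} + \frac{85}{338}\right) + 132207 = - \frac{20185}{7098} + 132207 = \frac{938385101}{7098}$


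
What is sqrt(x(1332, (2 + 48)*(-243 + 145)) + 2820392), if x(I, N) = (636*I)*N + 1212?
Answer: 2*I*sqrt(1037055799) ≈ 64407.0*I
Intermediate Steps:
x(I, N) = 1212 + 636*I*N (x(I, N) = 636*I*N + 1212 = 1212 + 636*I*N)
sqrt(x(1332, (2 + 48)*(-243 + 145)) + 2820392) = sqrt((1212 + 636*1332*((2 + 48)*(-243 + 145))) + 2820392) = sqrt((1212 + 636*1332*(50*(-98))) + 2820392) = sqrt((1212 + 636*1332*(-4900)) + 2820392) = sqrt((1212 - 4151044800) + 2820392) = sqrt(-4151043588 + 2820392) = sqrt(-4148223196) = 2*I*sqrt(1037055799)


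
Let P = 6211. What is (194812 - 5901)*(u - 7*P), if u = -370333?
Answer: -78173260910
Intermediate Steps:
(194812 - 5901)*(u - 7*P) = (194812 - 5901)*(-370333 - 7*6211) = 188911*(-370333 - 43477) = 188911*(-413810) = -78173260910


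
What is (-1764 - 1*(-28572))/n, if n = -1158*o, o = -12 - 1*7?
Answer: 4468/3667 ≈ 1.2184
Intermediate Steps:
o = -19 (o = -12 - 7 = -19)
n = 22002 (n = -1158*(-19) = 22002)
(-1764 - 1*(-28572))/n = (-1764 - 1*(-28572))/22002 = (-1764 + 28572)*(1/22002) = 26808*(1/22002) = 4468/3667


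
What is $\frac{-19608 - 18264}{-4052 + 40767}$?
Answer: $- \frac{37872}{36715} \approx -1.0315$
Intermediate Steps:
$\frac{-19608 - 18264}{-4052 + 40767} = - \frac{37872}{36715}$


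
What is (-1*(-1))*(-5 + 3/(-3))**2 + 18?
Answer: 54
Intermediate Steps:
(-1*(-1))*(-5 + 3/(-3))**2 + 18 = 1*(-5 + 3*(-1/3))**2 + 18 = 1*(-5 - 1)**2 + 18 = 1*(-6)**2 + 18 = 1*36 + 18 = 36 + 18 = 54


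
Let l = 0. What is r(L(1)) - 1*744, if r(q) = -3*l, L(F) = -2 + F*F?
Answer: -744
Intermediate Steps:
L(F) = -2 + F**2
r(q) = 0 (r(q) = -3*0 = 0)
r(L(1)) - 1*744 = 0 - 1*744 = 0 - 744 = -744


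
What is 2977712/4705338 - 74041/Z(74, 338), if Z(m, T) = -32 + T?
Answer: -57912791831/239972238 ≈ -241.33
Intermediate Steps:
2977712/4705338 - 74041/Z(74, 338) = 2977712/4705338 - 74041/(-32 + 338) = 2977712*(1/4705338) - 74041/306 = 1488856/2352669 - 74041*1/306 = 1488856/2352669 - 74041/306 = -57912791831/239972238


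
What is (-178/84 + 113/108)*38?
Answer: -15409/378 ≈ -40.765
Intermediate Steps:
(-178/84 + 113/108)*38 = (-178*1/84 + 113*(1/108))*38 = (-89/42 + 113/108)*38 = -811/756*38 = -15409/378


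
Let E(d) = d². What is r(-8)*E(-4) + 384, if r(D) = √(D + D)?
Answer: 384 + 64*I ≈ 384.0 + 64.0*I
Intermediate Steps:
r(D) = √2*√D (r(D) = √(2*D) = √2*√D)
r(-8)*E(-4) + 384 = (√2*√(-8))*(-4)² + 384 = (√2*(2*I*√2))*16 + 384 = (4*I)*16 + 384 = 64*I + 384 = 384 + 64*I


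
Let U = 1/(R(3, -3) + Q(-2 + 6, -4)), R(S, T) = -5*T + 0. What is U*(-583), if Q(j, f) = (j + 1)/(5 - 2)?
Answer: -1749/50 ≈ -34.980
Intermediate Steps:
Q(j, f) = ⅓ + j/3 (Q(j, f) = (1 + j)/3 = (1 + j)*(⅓) = ⅓ + j/3)
R(S, T) = -5*T
U = 3/50 (U = 1/(-5*(-3) + (⅓ + (-2 + 6)/3)) = 1/(15 + (⅓ + (⅓)*4)) = 1/(15 + (⅓ + 4/3)) = 1/(15 + 5/3) = 1/(50/3) = 3/50 ≈ 0.060000)
U*(-583) = (3/50)*(-583) = -1749/50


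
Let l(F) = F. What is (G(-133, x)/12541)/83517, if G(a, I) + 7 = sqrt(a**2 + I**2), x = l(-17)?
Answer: -1/149626671 + sqrt(17978)/1047386697 ≈ 1.2133e-7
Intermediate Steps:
x = -17
G(a, I) = -7 + sqrt(I**2 + a**2) (G(a, I) = -7 + sqrt(a**2 + I**2) = -7 + sqrt(I**2 + a**2))
(G(-133, x)/12541)/83517 = ((-7 + sqrt((-17)**2 + (-133)**2))/12541)/83517 = ((-7 + sqrt(289 + 17689))*(1/12541))*(1/83517) = ((-7 + sqrt(17978))*(1/12541))*(1/83517) = (-7/12541 + sqrt(17978)/12541)*(1/83517) = -1/149626671 + sqrt(17978)/1047386697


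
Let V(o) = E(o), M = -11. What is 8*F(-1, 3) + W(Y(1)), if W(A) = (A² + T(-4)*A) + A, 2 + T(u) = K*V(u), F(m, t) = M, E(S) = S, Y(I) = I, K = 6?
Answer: -112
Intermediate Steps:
V(o) = o
F(m, t) = -11
T(u) = -2 + 6*u
W(A) = A² - 25*A (W(A) = (A² + (-2 + 6*(-4))*A) + A = (A² + (-2 - 24)*A) + A = (A² - 26*A) + A = A² - 25*A)
8*F(-1, 3) + W(Y(1)) = 8*(-11) + 1*(-25 + 1) = -88 + 1*(-24) = -88 - 24 = -112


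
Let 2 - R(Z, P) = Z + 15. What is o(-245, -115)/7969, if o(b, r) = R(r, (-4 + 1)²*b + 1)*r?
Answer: -11730/7969 ≈ -1.4720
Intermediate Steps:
R(Z, P) = -13 - Z (R(Z, P) = 2 - (Z + 15) = 2 - (15 + Z) = 2 + (-15 - Z) = -13 - Z)
o(b, r) = r*(-13 - r) (o(b, r) = (-13 - r)*r = r*(-13 - r))
o(-245, -115)/7969 = -1*(-115)*(13 - 115)/7969 = -1*(-115)*(-102)*(1/7969) = -11730*1/7969 = -11730/7969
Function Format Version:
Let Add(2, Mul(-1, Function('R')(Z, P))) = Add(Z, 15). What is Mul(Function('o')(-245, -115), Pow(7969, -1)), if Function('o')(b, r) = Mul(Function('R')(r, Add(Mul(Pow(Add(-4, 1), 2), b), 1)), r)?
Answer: Rational(-11730, 7969) ≈ -1.4720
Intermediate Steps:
Function('R')(Z, P) = Add(-13, Mul(-1, Z)) (Function('R')(Z, P) = Add(2, Mul(-1, Add(Z, 15))) = Add(2, Mul(-1, Add(15, Z))) = Add(2, Add(-15, Mul(-1, Z))) = Add(-13, Mul(-1, Z)))
Function('o')(b, r) = Mul(r, Add(-13, Mul(-1, r))) (Function('o')(b, r) = Mul(Add(-13, Mul(-1, r)), r) = Mul(r, Add(-13, Mul(-1, r))))
Mul(Function('o')(-245, -115), Pow(7969, -1)) = Mul(Mul(-1, -115, Add(13, -115)), Pow(7969, -1)) = Mul(Mul(-1, -115, -102), Rational(1, 7969)) = Mul(-11730, Rational(1, 7969)) = Rational(-11730, 7969)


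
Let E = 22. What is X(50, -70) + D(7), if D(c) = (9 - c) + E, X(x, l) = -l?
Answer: 94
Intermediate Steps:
D(c) = 31 - c (D(c) = (9 - c) + 22 = 31 - c)
X(50, -70) + D(7) = -1*(-70) + (31 - 1*7) = 70 + (31 - 7) = 70 + 24 = 94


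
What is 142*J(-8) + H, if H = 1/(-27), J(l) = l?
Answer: -30673/27 ≈ -1136.0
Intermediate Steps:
H = -1/27 ≈ -0.037037
142*J(-8) + H = 142*(-8) - 1/27 = -1136 - 1/27 = -30673/27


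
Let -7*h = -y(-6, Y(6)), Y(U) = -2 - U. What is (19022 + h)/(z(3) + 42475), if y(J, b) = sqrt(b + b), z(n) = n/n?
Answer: 9511/21238 + I/74333 ≈ 0.44783 + 1.3453e-5*I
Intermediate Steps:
z(n) = 1
y(J, b) = sqrt(2)*sqrt(b) (y(J, b) = sqrt(2*b) = sqrt(2)*sqrt(b))
h = 4*I/7 (h = -(-1)*sqrt(2)*sqrt(-2 - 1*6)/7 = -(-1)*sqrt(2)*sqrt(-2 - 6)/7 = -(-1)*sqrt(2)*sqrt(-8)/7 = -(-1)*sqrt(2)*(2*I*sqrt(2))/7 = -(-1)*4*I/7 = -(-4)*I/7 = 4*I/7 ≈ 0.57143*I)
(19022 + h)/(z(3) + 42475) = (19022 + 4*I/7)/(1 + 42475) = (19022 + 4*I/7)/42476 = (19022 + 4*I/7)*(1/42476) = 9511/21238 + I/74333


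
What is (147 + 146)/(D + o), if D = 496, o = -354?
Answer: 293/142 ≈ 2.0634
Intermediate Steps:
(147 + 146)/(D + o) = (147 + 146)/(496 - 354) = 293/142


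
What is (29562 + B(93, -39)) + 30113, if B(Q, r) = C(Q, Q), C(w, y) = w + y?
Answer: 59861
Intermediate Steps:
B(Q, r) = 2*Q (B(Q, r) = Q + Q = 2*Q)
(29562 + B(93, -39)) + 30113 = (29562 + 2*93) + 30113 = (29562 + 186) + 30113 = 29748 + 30113 = 59861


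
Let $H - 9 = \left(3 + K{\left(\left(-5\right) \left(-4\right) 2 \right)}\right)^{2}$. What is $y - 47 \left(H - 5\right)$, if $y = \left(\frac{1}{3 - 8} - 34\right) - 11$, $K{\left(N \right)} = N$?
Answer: $- \frac{435681}{5} \approx -87136.0$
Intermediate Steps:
$H = 1858$ ($H = 9 + \left(3 + \left(-5\right) \left(-4\right) 2\right)^{2} = 9 + \left(3 + 20 \cdot 2\right)^{2} = 9 + \left(3 + 40\right)^{2} = 9 + 43^{2} = 9 + 1849 = 1858$)
$y = - \frac{226}{5}$ ($y = \left(\frac{1}{-5} - 34\right) - 11 = \left(- \frac{1}{5} - 34\right) - 11 = - \frac{171}{5} - 11 = - \frac{226}{5} \approx -45.2$)
$y - 47 \left(H - 5\right) = - \frac{226}{5} - 47 \left(1858 - 5\right) = - \frac{226}{5} - 87091 = - \frac{435681}{5}$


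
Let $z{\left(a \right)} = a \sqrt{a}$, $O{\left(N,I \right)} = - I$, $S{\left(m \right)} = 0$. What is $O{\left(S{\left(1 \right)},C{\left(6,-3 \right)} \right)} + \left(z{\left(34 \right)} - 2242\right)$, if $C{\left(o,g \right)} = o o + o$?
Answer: $-2284 + 34 \sqrt{34} \approx -2085.7$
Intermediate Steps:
$C{\left(o,g \right)} = o + o^{2}$ ($C{\left(o,g \right)} = o^{2} + o = o + o^{2}$)
$z{\left(a \right)} = a^{\frac{3}{2}}$
$O{\left(S{\left(1 \right)},C{\left(6,-3 \right)} \right)} + \left(z{\left(34 \right)} - 2242\right) = - 6 \left(1 + 6\right) + \left(34^{\frac{3}{2}} - 2242\right) = - 6 \cdot 7 - \left(2242 - 34 \sqrt{34}\right) = \left(-1\right) 42 - \left(2242 - 34 \sqrt{34}\right) = -42 - \left(2242 - 34 \sqrt{34}\right) = -2284 + 34 \sqrt{34}$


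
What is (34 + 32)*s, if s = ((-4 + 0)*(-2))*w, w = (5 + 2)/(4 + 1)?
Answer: 3696/5 ≈ 739.20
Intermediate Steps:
w = 7/5 ≈ 1.4000
s = 56/5 (s = ((-4 + 0)*(-2))*(7/5) = -4*(-2)*(7/5) = 8*(7/5) = 56/5 ≈ 11.200)
(34 + 32)*s = (34 + 32)*(56/5) = 66*(56/5) = 3696/5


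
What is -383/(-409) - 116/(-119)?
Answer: 93021/48671 ≈ 1.9112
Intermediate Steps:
-383/(-409) - 116/(-119) = -383*(-1/409) - 116*(-1/119) = 383/409 + 116/119 = 93021/48671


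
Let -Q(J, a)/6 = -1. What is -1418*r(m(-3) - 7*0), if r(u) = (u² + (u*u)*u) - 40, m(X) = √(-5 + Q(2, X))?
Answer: 53884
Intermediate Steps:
Q(J, a) = 6 (Q(J, a) = -6*(-1) = 6)
m(X) = 1 (m(X) = √(-5 + 6) = √1 = 1)
r(u) = -40 + u² + u³ (r(u) = (u² + u²*u) - 40 = (u² + u³) - 40 = -40 + u² + u³)
-1418*r(m(-3) - 7*0) = -1418*(-40 + (1 - 7*0)² + (1 - 7*0)³) = -1418*(-40 + (1 - 1*0)² + (1 - 1*0)³) = -1418*(-40 + (1 + 0)² + (1 + 0)³) = -1418*(-40 + 1² + 1³) = -1418*(-40 + 1 + 1) = -1418*(-38) = 53884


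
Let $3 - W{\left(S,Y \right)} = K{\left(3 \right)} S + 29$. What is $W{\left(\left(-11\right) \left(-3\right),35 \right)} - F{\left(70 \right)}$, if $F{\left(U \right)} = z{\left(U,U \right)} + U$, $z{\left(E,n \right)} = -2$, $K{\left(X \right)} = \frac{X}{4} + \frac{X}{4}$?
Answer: $- \frac{287}{2} \approx -143.5$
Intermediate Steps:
$K{\left(X \right)} = \frac{X}{2}$ ($K{\left(X \right)} = X \frac{1}{4} + X \frac{1}{4} = \frac{X}{4} + \frac{X}{4} = \frac{X}{2}$)
$W{\left(S,Y \right)} = -26 - \frac{3 S}{2}$ ($W{\left(S,Y \right)} = 3 - \left(\frac{1}{2} \cdot 3 S + 29\right) = 3 - \left(\frac{3 S}{2} + 29\right) = 3 - \left(29 + \frac{3 S}{2}\right) = -26 - \frac{3 S}{2}$)
$F{\left(U \right)} = -2 + U$
$W{\left(\left(-11\right) \left(-3\right),35 \right)} - F{\left(70 \right)} = \left(-26 - \frac{3 \left(\left(-11\right) \left(-3\right)\right)}{2}\right) - \left(-2 + 70\right) = \left(-26 - \frac{99}{2}\right) - 68 = - \frac{151}{2} - 68 = - \frac{287}{2}$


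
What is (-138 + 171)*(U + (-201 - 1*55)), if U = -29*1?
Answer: -9405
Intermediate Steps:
U = -29
(-138 + 171)*(U + (-201 - 1*55)) = (-138 + 171)*(-29 + (-201 - 1*55)) = 33*(-29 + (-201 - 55)) = 33*(-29 - 256) = 33*(-285) = -9405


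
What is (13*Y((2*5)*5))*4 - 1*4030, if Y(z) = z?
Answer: -1430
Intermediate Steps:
(13*Y((2*5)*5))*4 - 1*4030 = (13*((2*5)*5))*4 - 1*4030 = (13*(10*5))*4 - 4030 = (13*50)*4 - 4030 = 650*4 - 4030 = 2600 - 4030 = -1430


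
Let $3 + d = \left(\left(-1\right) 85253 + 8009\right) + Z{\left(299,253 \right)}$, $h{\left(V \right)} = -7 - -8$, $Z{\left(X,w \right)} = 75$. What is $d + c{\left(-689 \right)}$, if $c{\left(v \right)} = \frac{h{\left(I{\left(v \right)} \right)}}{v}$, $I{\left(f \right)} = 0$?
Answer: $- \frac{53171509}{689} \approx -77172.0$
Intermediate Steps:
$h{\left(V \right)} = 1$ ($h{\left(V \right)} = -7 + 8 = 1$)
$c{\left(v \right)} = \frac{1}{v}$ ($c{\left(v \right)} = 1 \frac{1}{v} = \frac{1}{v}$)
$d = -77172$ ($d = -3 + \left(\left(\left(-1\right) 85253 + 8009\right) + 75\right) = -3 + \left(\left(-85253 + 8009\right) + 75\right) = -3 + \left(-77244 + 75\right) = -3 - 77169 = -77172$)
$d + c{\left(-689 \right)} = -77172 + \frac{1}{-689} = -77172 - \frac{1}{689} = - \frac{53171509}{689}$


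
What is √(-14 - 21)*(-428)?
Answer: -428*I*√35 ≈ -2532.1*I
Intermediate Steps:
√(-14 - 21)*(-428) = √(-35)*(-428) = (I*√35)*(-428) = -428*I*√35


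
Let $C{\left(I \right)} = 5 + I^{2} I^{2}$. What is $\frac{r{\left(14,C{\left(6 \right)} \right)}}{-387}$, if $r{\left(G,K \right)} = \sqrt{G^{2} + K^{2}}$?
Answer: $- \frac{\sqrt{1692797}}{387} \approx -3.362$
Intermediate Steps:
$C{\left(I \right)} = 5 + I^{4}$
$\frac{r{\left(14,C{\left(6 \right)} \right)}}{-387} = \frac{\sqrt{14^{2} + \left(5 + 6^{4}\right)^{2}}}{-387} = \sqrt{196 + \left(5 + 1296\right)^{2}} \left(- \frac{1}{387}\right) = \sqrt{196 + 1301^{2}} \left(- \frac{1}{387}\right) = \sqrt{196 + 1692601} \left(- \frac{1}{387}\right) = \sqrt{1692797} \left(- \frac{1}{387}\right) = - \frac{\sqrt{1692797}}{387}$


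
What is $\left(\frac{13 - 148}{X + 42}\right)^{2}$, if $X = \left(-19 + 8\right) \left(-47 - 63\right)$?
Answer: $\frac{18225}{1567504} \approx 0.011627$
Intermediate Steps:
$X = 1210$ ($X = \left(-11\right) \left(-110\right) = 1210$)
$\left(\frac{13 - 148}{X + 42}\right)^{2} = \left(\frac{13 - 148}{1210 + 42}\right)^{2} = \left(- \frac{135}{1252}\right)^{2} = \frac{18225}{1567504}$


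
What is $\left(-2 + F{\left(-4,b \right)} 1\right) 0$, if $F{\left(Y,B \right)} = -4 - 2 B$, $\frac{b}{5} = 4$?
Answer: $0$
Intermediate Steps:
$b = 20$ ($b = 5 \cdot 4 = 20$)
$\left(-2 + F{\left(-4,b \right)} 1\right) 0 = \left(-2 + \left(-4 - 40\right) 1\right) 0 = \left(-2 - 44\right) 0 = \left(-46\right) 0 = 0$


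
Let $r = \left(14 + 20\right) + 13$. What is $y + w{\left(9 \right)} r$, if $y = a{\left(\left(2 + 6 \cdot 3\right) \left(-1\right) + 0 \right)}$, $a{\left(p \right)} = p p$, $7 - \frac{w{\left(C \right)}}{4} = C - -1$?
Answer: $-164$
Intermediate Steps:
$w{\left(C \right)} = 24 - 4 C$ ($w{\left(C \right)} = 28 - 4 \left(C - -1\right) = 28 - 4 \left(C + 1\right) = 28 - 4 \left(1 + C\right) = 28 - \left(4 + 4 C\right) = 24 - 4 C$)
$r = 47$ ($r = 34 + 13 = 47$)
$a{\left(p \right)} = p^{2}$
$y = 400$ ($y = \left(\left(2 + 6 \cdot 3\right) \left(-1\right) + 0\right)^{2} = \left(\left(2 + 18\right) \left(-1\right) + 0\right)^{2} = \left(20 \left(-1\right) + 0\right)^{2} = \left(-20 + 0\right)^{2} = \left(-20\right)^{2} = 400$)
$y + w{\left(9 \right)} r = 400 + \left(24 - 36\right) 47 = 400 - 564 = -164$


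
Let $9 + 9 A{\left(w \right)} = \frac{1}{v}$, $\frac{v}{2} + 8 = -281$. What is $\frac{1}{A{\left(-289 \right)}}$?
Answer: $- \frac{5202}{5203} \approx -0.99981$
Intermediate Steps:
$v = -578$ ($v = -16 + 2 \left(-281\right) = -16 - 562 = -578$)
$A{\left(w \right)} = - \frac{5203}{5202}$ ($A{\left(w \right)} = -1 + \frac{1}{9 \left(-578\right)} = -1 + \frac{1}{9} \left(- \frac{1}{578}\right) = -1 - \frac{1}{5202} = - \frac{5203}{5202}$)
$\frac{1}{A{\left(-289 \right)}} = \frac{1}{- \frac{5203}{5202}} = - \frac{5202}{5203}$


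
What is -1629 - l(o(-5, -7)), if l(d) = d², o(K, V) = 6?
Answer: -1665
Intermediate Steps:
-1629 - l(o(-5, -7)) = -1629 - 1*6² = -1629 - 1*36 = -1629 - 36 = -1665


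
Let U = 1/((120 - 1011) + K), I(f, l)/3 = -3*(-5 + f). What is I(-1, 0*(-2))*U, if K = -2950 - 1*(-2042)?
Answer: -54/1799 ≈ -0.030017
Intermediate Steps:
K = -908 (K = -2950 + 2042 = -908)
I(f, l) = 45 - 9*f (I(f, l) = 3*(-3*(-5 + f)) = 3*(15 - 3*f) = 45 - 9*f)
U = -1/1799 (U = 1/((120 - 1011) - 908) = 1/(-891 - 908) = 1/(-1799) = -1/1799 ≈ -0.00055586)
I(-1, 0*(-2))*U = (45 - 9*(-1))*(-1/1799) = (45 + 9)*(-1/1799) = 54*(-1/1799) = -54/1799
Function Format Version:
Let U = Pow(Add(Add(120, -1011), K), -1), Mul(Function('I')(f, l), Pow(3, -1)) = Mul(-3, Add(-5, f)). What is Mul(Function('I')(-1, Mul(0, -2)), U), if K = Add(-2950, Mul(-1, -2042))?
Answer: Rational(-54, 1799) ≈ -0.030017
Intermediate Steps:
K = -908 (K = Add(-2950, 2042) = -908)
Function('I')(f, l) = Add(45, Mul(-9, f)) (Function('I')(f, l) = Mul(3, Mul(-3, Add(-5, f))) = Mul(3, Add(15, Mul(-3, f))) = Add(45, Mul(-9, f)))
U = Rational(-1, 1799) (U = Pow(Add(Add(120, -1011), -908), -1) = Pow(Add(-891, -908), -1) = Pow(-1799, -1) = Rational(-1, 1799) ≈ -0.00055586)
Mul(Function('I')(-1, Mul(0, -2)), U) = Mul(Add(45, Mul(-9, -1)), Rational(-1, 1799)) = Mul(Add(45, 9), Rational(-1, 1799)) = Mul(54, Rational(-1, 1799)) = Rational(-54, 1799)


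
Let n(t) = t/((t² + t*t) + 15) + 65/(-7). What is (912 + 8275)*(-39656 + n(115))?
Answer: -13501567429580/37051 ≈ -3.6440e+8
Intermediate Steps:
n(t) = -65/7 + t/(15 + 2*t²) (n(t) = t/((t² + t²) + 15) + 65*(-⅐) = t/(2*t² + 15) - 65/7 = t/(15 + 2*t²) - 65/7 = -65/7 + t/(15 + 2*t²))
(912 + 8275)*(-39656 + n(115)) = (912 + 8275)*(-39656 + (-975 - 130*115² + 7*115)/(7*(15 + 2*115²))) = 9187*(-39656 + (-975 - 130*13225 + 805)/(7*(15 + 2*13225))) = 9187*(-39656 + (-975 - 1719250 + 805)/(7*(15 + 26450))) = 9187*(-39656 + (⅐)*(-1719420)/26465) = 9187*(-39656 + (⅐)*(1/26465)*(-1719420)) = 9187*(-39656 - 343884/37051) = 9187*(-1469638340/37051) = -13501567429580/37051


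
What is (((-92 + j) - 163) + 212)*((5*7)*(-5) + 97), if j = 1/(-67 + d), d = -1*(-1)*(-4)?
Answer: 238212/71 ≈ 3355.1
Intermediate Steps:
d = -4 (d = 1*(-4) = -4)
j = -1/71 (j = 1/(-67 - 4) = 1/(-71) = -1/71 ≈ -0.014085)
(((-92 + j) - 163) + 212)*((5*7)*(-5) + 97) = (((-92 - 1/71) - 163) + 212)*((5*7)*(-5) + 97) = ((-6533/71 - 163) + 212)*(35*(-5) + 97) = (-18106/71 + 212)*(-175 + 97) = -3054/71*(-78) = 238212/71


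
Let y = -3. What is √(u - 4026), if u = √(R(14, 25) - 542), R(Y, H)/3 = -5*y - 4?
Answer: √(-4026 + I*√509) ≈ 0.1778 + 63.451*I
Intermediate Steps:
R(Y, H) = 33 (R(Y, H) = 3*(-5*(-3) - 4) = 3*(15 - 4) = 3*11 = 33)
u = I*√509 (u = √(33 - 542) = √(-509) = I*√509 ≈ 22.561*I)
√(u - 4026) = √(I*√509 - 4026) = √(-4026 + I*√509)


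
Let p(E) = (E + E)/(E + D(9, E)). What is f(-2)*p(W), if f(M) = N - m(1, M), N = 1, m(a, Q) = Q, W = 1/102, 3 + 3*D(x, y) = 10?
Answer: 6/239 ≈ 0.025105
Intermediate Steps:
D(x, y) = 7/3 (D(x, y) = -1 + (⅓)*10 = -1 + 10/3 = 7/3)
W = 1/102 ≈ 0.0098039
p(E) = 2*E/(7/3 + E) (p(E) = (E + E)/(E + 7/3) = (2*E)/(7/3 + E) = 2*E/(7/3 + E))
f(M) = 1 - M
f(-2)*p(W) = (1 - 1*(-2))*(6*(1/102)/(7 + 3*(1/102))) = (1 + 2)*(6*(1/102)/(7 + 1/34)) = 3*(6*(1/102)/(239/34)) = 3*(6*(1/102)*(34/239)) = 3*(2/239) = 6/239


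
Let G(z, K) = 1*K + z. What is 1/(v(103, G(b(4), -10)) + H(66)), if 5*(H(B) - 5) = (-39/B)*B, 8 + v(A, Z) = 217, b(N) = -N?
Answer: 5/1031 ≈ 0.0048497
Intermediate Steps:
G(z, K) = K + z
v(A, Z) = 209 (v(A, Z) = -8 + 217 = 209)
H(B) = -14/5 (H(B) = 5 + ((-39/B)*B)/5 = 5 + (1/5)*(-39) = 5 - 39/5 = -14/5)
1/(v(103, G(b(4), -10)) + H(66)) = 1/(209 - 14/5) = 1/(1031/5) = 5/1031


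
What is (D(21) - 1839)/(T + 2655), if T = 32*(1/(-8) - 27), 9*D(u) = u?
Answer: -5510/5361 ≈ -1.0278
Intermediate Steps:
D(u) = u/9
T = -868 (T = 32*(1*(-⅛) - 27) = 32*(-⅛ - 27) = 32*(-217/8) = -868)
(D(21) - 1839)/(T + 2655) = ((⅑)*21 - 1839)/(-868 + 2655) = (7/3 - 1839)/1787 = -5510/3*1/1787 = -5510/5361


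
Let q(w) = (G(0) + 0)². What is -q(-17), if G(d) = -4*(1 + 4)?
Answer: -400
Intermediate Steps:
G(d) = -20 (G(d) = -4*5 = -20)
q(w) = 400 (q(w) = (-20 + 0)² = (-20)² = 400)
-q(-17) = -1*400 = -400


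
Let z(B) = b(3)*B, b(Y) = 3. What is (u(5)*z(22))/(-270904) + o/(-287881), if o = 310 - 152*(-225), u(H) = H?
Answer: -4721948885/38994057212 ≈ -0.12109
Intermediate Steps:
z(B) = 3*B
o = 34510 (o = 310 + 34200 = 34510)
(u(5)*z(22))/(-270904) + o/(-287881) = (5*(3*22))/(-270904) + 34510/(-287881) = (5*66)*(-1/270904) + 34510*(-1/287881) = 330*(-1/270904) - 34510/287881 = -165/135452 - 34510/287881 = -4721948885/38994057212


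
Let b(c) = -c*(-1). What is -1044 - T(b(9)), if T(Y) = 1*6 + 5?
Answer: -1055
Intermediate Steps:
b(c) = c
T(Y) = 11 (T(Y) = 6 + 5 = 11)
-1044 - T(b(9)) = -1044 - 1*11 = -1044 - 11 = -1055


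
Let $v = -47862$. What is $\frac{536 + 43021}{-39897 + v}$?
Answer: $- \frac{14519}{29253} \approx -0.49633$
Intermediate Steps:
$\frac{536 + 43021}{-39897 + v} = \frac{536 + 43021}{-39897 - 47862} = \frac{43557}{-87759} = 43557 \left(- \frac{1}{87759}\right) = - \frac{14519}{29253}$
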